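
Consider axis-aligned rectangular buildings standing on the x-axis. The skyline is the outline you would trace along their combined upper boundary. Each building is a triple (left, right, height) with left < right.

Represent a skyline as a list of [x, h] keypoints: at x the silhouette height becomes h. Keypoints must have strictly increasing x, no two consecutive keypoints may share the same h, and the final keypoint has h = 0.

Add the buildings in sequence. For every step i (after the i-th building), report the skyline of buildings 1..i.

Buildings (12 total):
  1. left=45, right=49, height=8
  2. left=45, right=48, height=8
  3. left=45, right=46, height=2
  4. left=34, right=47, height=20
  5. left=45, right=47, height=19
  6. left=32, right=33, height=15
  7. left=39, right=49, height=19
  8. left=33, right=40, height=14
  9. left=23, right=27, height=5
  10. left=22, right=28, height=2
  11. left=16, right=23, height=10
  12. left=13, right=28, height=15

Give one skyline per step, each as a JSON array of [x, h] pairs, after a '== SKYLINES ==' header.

== SKYLINES ==
[[45,8],[49,0]]
[[45,8],[49,0]]
[[45,8],[49,0]]
[[34,20],[47,8],[49,0]]
[[34,20],[47,8],[49,0]]
[[32,15],[33,0],[34,20],[47,8],[49,0]]
[[32,15],[33,0],[34,20],[47,19],[49,0]]
[[32,15],[33,14],[34,20],[47,19],[49,0]]
[[23,5],[27,0],[32,15],[33,14],[34,20],[47,19],[49,0]]
[[22,2],[23,5],[27,2],[28,0],[32,15],[33,14],[34,20],[47,19],[49,0]]
[[16,10],[23,5],[27,2],[28,0],[32,15],[33,14],[34,20],[47,19],[49,0]]
[[13,15],[28,0],[32,15],[33,14],[34,20],[47,19],[49,0]]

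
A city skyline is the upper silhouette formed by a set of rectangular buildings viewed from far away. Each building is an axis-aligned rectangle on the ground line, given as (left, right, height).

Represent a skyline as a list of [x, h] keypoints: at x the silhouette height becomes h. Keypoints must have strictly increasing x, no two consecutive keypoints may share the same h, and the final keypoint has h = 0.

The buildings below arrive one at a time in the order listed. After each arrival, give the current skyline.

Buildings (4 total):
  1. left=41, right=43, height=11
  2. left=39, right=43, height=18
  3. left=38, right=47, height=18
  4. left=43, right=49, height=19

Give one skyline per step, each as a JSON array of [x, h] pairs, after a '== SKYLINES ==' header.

== SKYLINES ==
[[41,11],[43,0]]
[[39,18],[43,0]]
[[38,18],[47,0]]
[[38,18],[43,19],[49,0]]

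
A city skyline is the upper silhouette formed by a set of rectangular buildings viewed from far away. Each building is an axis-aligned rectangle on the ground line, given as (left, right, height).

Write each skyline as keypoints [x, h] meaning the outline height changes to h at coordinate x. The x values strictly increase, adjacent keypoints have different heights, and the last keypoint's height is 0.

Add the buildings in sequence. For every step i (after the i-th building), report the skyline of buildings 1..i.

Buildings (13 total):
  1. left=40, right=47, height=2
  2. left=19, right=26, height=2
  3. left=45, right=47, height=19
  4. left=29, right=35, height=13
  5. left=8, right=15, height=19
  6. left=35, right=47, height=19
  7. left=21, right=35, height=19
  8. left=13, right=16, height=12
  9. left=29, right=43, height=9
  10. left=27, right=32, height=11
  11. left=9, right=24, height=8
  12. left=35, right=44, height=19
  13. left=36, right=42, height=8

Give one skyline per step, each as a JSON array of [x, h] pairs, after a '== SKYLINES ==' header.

== SKYLINES ==
[[40,2],[47,0]]
[[19,2],[26,0],[40,2],[47,0]]
[[19,2],[26,0],[40,2],[45,19],[47,0]]
[[19,2],[26,0],[29,13],[35,0],[40,2],[45,19],[47,0]]
[[8,19],[15,0],[19,2],[26,0],[29,13],[35,0],[40,2],[45,19],[47,0]]
[[8,19],[15,0],[19,2],[26,0],[29,13],[35,19],[47,0]]
[[8,19],[15,0],[19,2],[21,19],[47,0]]
[[8,19],[15,12],[16,0],[19,2],[21,19],[47,0]]
[[8,19],[15,12],[16,0],[19,2],[21,19],[47,0]]
[[8,19],[15,12],[16,0],[19,2],[21,19],[47,0]]
[[8,19],[15,12],[16,8],[21,19],[47,0]]
[[8,19],[15,12],[16,8],[21,19],[47,0]]
[[8,19],[15,12],[16,8],[21,19],[47,0]]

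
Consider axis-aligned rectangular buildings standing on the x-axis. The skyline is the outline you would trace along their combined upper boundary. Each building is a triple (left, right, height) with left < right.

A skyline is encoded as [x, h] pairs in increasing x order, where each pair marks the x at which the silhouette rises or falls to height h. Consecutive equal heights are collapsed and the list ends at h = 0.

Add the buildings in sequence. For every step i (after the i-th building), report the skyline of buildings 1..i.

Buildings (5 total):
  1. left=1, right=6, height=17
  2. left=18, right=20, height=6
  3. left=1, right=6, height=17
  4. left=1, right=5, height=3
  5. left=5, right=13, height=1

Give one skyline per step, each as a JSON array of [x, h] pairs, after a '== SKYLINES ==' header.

== SKYLINES ==
[[1,17],[6,0]]
[[1,17],[6,0],[18,6],[20,0]]
[[1,17],[6,0],[18,6],[20,0]]
[[1,17],[6,0],[18,6],[20,0]]
[[1,17],[6,1],[13,0],[18,6],[20,0]]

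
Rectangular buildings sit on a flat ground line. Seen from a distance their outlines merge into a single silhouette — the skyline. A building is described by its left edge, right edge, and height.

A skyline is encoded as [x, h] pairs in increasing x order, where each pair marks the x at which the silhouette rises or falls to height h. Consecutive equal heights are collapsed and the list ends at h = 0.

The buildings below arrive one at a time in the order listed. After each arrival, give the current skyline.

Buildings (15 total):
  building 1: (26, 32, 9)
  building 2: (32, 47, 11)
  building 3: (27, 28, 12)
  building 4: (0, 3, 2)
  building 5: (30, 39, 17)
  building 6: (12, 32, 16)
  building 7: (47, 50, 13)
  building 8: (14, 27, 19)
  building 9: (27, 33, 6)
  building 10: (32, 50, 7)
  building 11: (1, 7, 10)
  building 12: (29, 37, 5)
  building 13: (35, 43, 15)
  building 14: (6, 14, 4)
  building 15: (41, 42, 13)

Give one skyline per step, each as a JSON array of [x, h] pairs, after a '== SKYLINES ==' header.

== SKYLINES ==
[[26,9],[32,0]]
[[26,9],[32,11],[47,0]]
[[26,9],[27,12],[28,9],[32,11],[47,0]]
[[0,2],[3,0],[26,9],[27,12],[28,9],[32,11],[47,0]]
[[0,2],[3,0],[26,9],[27,12],[28,9],[30,17],[39,11],[47,0]]
[[0,2],[3,0],[12,16],[30,17],[39,11],[47,0]]
[[0,2],[3,0],[12,16],[30,17],[39,11],[47,13],[50,0]]
[[0,2],[3,0],[12,16],[14,19],[27,16],[30,17],[39,11],[47,13],[50,0]]
[[0,2],[3,0],[12,16],[14,19],[27,16],[30,17],[39,11],[47,13],[50,0]]
[[0,2],[3,0],[12,16],[14,19],[27,16],[30,17],[39,11],[47,13],[50,0]]
[[0,2],[1,10],[7,0],[12,16],[14,19],[27,16],[30,17],[39,11],[47,13],[50,0]]
[[0,2],[1,10],[7,0],[12,16],[14,19],[27,16],[30,17],[39,11],[47,13],[50,0]]
[[0,2],[1,10],[7,0],[12,16],[14,19],[27,16],[30,17],[39,15],[43,11],[47,13],[50,0]]
[[0,2],[1,10],[7,4],[12,16],[14,19],[27,16],[30,17],[39,15],[43,11],[47,13],[50,0]]
[[0,2],[1,10],[7,4],[12,16],[14,19],[27,16],[30,17],[39,15],[43,11],[47,13],[50,0]]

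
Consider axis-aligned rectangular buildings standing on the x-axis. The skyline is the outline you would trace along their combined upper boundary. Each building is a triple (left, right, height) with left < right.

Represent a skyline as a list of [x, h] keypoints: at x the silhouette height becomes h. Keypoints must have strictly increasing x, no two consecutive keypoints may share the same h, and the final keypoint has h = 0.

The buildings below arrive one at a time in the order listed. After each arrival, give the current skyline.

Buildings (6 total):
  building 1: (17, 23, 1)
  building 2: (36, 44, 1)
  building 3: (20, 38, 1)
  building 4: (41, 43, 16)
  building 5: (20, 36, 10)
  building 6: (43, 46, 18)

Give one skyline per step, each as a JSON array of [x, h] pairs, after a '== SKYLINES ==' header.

== SKYLINES ==
[[17,1],[23,0]]
[[17,1],[23,0],[36,1],[44,0]]
[[17,1],[44,0]]
[[17,1],[41,16],[43,1],[44,0]]
[[17,1],[20,10],[36,1],[41,16],[43,1],[44,0]]
[[17,1],[20,10],[36,1],[41,16],[43,18],[46,0]]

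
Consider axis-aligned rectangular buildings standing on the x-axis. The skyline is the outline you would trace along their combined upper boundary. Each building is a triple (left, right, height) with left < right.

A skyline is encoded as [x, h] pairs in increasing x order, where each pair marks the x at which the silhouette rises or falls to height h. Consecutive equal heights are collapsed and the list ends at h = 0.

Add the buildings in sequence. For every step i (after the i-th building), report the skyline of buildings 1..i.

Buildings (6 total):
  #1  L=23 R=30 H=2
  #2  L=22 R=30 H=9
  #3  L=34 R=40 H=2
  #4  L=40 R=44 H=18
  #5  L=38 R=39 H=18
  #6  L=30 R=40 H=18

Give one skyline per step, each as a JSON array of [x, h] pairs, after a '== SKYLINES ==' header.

== SKYLINES ==
[[23,2],[30,0]]
[[22,9],[30,0]]
[[22,9],[30,0],[34,2],[40,0]]
[[22,9],[30,0],[34,2],[40,18],[44,0]]
[[22,9],[30,0],[34,2],[38,18],[39,2],[40,18],[44,0]]
[[22,9],[30,18],[44,0]]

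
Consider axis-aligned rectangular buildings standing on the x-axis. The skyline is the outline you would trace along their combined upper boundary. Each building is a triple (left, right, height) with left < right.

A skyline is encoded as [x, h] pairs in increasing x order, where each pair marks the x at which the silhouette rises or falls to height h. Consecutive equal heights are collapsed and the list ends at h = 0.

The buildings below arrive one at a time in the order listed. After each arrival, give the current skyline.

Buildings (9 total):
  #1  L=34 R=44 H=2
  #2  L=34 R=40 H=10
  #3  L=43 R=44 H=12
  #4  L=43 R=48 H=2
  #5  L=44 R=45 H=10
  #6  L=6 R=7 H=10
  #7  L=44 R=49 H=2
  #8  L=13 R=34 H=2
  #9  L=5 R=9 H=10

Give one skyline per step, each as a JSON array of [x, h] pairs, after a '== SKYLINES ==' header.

== SKYLINES ==
[[34,2],[44,0]]
[[34,10],[40,2],[44,0]]
[[34,10],[40,2],[43,12],[44,0]]
[[34,10],[40,2],[43,12],[44,2],[48,0]]
[[34,10],[40,2],[43,12],[44,10],[45,2],[48,0]]
[[6,10],[7,0],[34,10],[40,2],[43,12],[44,10],[45,2],[48,0]]
[[6,10],[7,0],[34,10],[40,2],[43,12],[44,10],[45,2],[49,0]]
[[6,10],[7,0],[13,2],[34,10],[40,2],[43,12],[44,10],[45,2],[49,0]]
[[5,10],[9,0],[13,2],[34,10],[40,2],[43,12],[44,10],[45,2],[49,0]]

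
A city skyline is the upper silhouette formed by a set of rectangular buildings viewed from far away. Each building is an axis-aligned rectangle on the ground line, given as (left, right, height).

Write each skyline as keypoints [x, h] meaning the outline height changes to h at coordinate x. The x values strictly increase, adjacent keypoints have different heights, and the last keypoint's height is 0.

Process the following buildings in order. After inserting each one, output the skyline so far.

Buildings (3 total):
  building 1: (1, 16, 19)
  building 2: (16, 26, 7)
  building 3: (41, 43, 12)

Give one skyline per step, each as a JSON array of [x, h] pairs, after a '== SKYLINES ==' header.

== SKYLINES ==
[[1,19],[16,0]]
[[1,19],[16,7],[26,0]]
[[1,19],[16,7],[26,0],[41,12],[43,0]]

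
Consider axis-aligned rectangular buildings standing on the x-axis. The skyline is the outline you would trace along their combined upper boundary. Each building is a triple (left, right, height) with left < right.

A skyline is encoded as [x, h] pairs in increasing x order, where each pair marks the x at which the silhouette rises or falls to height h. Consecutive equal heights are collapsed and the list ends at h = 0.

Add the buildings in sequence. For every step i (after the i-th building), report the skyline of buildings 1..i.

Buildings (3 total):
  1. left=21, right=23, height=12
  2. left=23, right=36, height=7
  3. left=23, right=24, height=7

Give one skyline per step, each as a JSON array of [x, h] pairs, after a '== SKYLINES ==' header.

== SKYLINES ==
[[21,12],[23,0]]
[[21,12],[23,7],[36,0]]
[[21,12],[23,7],[36,0]]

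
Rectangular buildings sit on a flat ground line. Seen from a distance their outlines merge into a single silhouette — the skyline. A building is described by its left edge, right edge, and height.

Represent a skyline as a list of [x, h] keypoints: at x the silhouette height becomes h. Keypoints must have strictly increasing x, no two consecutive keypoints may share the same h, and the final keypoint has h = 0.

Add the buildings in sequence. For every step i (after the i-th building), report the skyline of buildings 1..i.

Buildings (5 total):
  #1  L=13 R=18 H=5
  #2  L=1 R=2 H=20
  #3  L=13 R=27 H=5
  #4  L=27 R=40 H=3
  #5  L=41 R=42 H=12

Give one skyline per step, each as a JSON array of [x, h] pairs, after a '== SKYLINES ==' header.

== SKYLINES ==
[[13,5],[18,0]]
[[1,20],[2,0],[13,5],[18,0]]
[[1,20],[2,0],[13,5],[27,0]]
[[1,20],[2,0],[13,5],[27,3],[40,0]]
[[1,20],[2,0],[13,5],[27,3],[40,0],[41,12],[42,0]]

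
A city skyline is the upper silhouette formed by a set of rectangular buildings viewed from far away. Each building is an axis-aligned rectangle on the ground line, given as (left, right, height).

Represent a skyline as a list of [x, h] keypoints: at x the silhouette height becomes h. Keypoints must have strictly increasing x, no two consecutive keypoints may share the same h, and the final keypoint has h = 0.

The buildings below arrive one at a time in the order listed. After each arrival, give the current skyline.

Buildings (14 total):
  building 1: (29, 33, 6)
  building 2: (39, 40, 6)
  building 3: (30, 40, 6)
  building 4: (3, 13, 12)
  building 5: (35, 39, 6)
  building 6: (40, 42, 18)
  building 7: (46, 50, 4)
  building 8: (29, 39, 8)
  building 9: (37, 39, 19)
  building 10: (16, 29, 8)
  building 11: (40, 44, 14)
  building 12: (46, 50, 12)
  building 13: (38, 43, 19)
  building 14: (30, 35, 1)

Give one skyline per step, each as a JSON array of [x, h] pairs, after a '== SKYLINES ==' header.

== SKYLINES ==
[[29,6],[33,0]]
[[29,6],[33,0],[39,6],[40,0]]
[[29,6],[40,0]]
[[3,12],[13,0],[29,6],[40,0]]
[[3,12],[13,0],[29,6],[40,0]]
[[3,12],[13,0],[29,6],[40,18],[42,0]]
[[3,12],[13,0],[29,6],[40,18],[42,0],[46,4],[50,0]]
[[3,12],[13,0],[29,8],[39,6],[40,18],[42,0],[46,4],[50,0]]
[[3,12],[13,0],[29,8],[37,19],[39,6],[40,18],[42,0],[46,4],[50,0]]
[[3,12],[13,0],[16,8],[37,19],[39,6],[40,18],[42,0],[46,4],[50,0]]
[[3,12],[13,0],[16,8],[37,19],[39,6],[40,18],[42,14],[44,0],[46,4],[50,0]]
[[3,12],[13,0],[16,8],[37,19],[39,6],[40,18],[42,14],[44,0],[46,12],[50,0]]
[[3,12],[13,0],[16,8],[37,19],[43,14],[44,0],[46,12],[50,0]]
[[3,12],[13,0],[16,8],[37,19],[43,14],[44,0],[46,12],[50,0]]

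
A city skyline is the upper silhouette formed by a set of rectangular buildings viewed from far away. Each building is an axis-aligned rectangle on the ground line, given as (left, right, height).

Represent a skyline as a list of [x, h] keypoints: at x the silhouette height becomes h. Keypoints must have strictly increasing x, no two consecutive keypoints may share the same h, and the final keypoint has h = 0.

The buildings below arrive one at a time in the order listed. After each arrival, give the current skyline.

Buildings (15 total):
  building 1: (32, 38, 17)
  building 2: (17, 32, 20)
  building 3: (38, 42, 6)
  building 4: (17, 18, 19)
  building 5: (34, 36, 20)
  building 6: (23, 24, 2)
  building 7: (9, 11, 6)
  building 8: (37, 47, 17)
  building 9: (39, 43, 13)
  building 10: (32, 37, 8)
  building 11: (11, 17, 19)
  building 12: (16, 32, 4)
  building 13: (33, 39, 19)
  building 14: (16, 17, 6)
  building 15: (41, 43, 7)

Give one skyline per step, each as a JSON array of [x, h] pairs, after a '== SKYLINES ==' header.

== SKYLINES ==
[[32,17],[38,0]]
[[17,20],[32,17],[38,0]]
[[17,20],[32,17],[38,6],[42,0]]
[[17,20],[32,17],[38,6],[42,0]]
[[17,20],[32,17],[34,20],[36,17],[38,6],[42,0]]
[[17,20],[32,17],[34,20],[36,17],[38,6],[42,0]]
[[9,6],[11,0],[17,20],[32,17],[34,20],[36,17],[38,6],[42,0]]
[[9,6],[11,0],[17,20],[32,17],[34,20],[36,17],[47,0]]
[[9,6],[11,0],[17,20],[32,17],[34,20],[36,17],[47,0]]
[[9,6],[11,0],[17,20],[32,17],[34,20],[36,17],[47,0]]
[[9,6],[11,19],[17,20],[32,17],[34,20],[36,17],[47,0]]
[[9,6],[11,19],[17,20],[32,17],[34,20],[36,17],[47,0]]
[[9,6],[11,19],[17,20],[32,17],[33,19],[34,20],[36,19],[39,17],[47,0]]
[[9,6],[11,19],[17,20],[32,17],[33,19],[34,20],[36,19],[39,17],[47,0]]
[[9,6],[11,19],[17,20],[32,17],[33,19],[34,20],[36,19],[39,17],[47,0]]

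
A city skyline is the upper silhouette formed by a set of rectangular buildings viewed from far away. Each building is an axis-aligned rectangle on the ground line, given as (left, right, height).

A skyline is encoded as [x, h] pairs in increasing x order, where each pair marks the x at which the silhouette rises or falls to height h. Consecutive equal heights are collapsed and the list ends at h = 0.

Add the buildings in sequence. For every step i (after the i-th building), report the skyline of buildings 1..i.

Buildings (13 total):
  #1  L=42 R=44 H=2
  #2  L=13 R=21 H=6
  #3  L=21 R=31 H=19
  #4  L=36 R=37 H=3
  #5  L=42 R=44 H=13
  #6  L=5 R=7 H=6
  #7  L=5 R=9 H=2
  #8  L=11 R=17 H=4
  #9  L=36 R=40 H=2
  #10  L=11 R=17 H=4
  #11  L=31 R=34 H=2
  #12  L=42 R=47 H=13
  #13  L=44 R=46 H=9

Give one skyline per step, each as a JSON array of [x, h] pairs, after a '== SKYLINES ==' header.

== SKYLINES ==
[[42,2],[44,0]]
[[13,6],[21,0],[42,2],[44,0]]
[[13,6],[21,19],[31,0],[42,2],[44,0]]
[[13,6],[21,19],[31,0],[36,3],[37,0],[42,2],[44,0]]
[[13,6],[21,19],[31,0],[36,3],[37,0],[42,13],[44,0]]
[[5,6],[7,0],[13,6],[21,19],[31,0],[36,3],[37,0],[42,13],[44,0]]
[[5,6],[7,2],[9,0],[13,6],[21,19],[31,0],[36,3],[37,0],[42,13],[44,0]]
[[5,6],[7,2],[9,0],[11,4],[13,6],[21,19],[31,0],[36,3],[37,0],[42,13],[44,0]]
[[5,6],[7,2],[9,0],[11,4],[13,6],[21,19],[31,0],[36,3],[37,2],[40,0],[42,13],[44,0]]
[[5,6],[7,2],[9,0],[11,4],[13,6],[21,19],[31,0],[36,3],[37,2],[40,0],[42,13],[44,0]]
[[5,6],[7,2],[9,0],[11,4],[13,6],[21,19],[31,2],[34,0],[36,3],[37,2],[40,0],[42,13],[44,0]]
[[5,6],[7,2],[9,0],[11,4],[13,6],[21,19],[31,2],[34,0],[36,3],[37,2],[40,0],[42,13],[47,0]]
[[5,6],[7,2],[9,0],[11,4],[13,6],[21,19],[31,2],[34,0],[36,3],[37,2],[40,0],[42,13],[47,0]]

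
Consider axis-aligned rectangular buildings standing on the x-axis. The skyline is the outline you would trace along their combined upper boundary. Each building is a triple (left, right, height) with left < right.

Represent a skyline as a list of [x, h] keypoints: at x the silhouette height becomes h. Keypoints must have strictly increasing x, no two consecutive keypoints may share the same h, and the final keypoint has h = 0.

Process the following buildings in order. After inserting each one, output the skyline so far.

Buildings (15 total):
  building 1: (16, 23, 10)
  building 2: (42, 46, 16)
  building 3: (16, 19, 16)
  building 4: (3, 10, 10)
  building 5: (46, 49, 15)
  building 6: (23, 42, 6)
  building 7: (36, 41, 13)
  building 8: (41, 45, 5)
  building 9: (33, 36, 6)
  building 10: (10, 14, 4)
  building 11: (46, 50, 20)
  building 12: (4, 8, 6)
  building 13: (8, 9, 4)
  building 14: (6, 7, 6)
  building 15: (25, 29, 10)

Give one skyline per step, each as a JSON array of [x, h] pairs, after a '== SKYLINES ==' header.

== SKYLINES ==
[[16,10],[23,0]]
[[16,10],[23,0],[42,16],[46,0]]
[[16,16],[19,10],[23,0],[42,16],[46,0]]
[[3,10],[10,0],[16,16],[19,10],[23,0],[42,16],[46,0]]
[[3,10],[10,0],[16,16],[19,10],[23,0],[42,16],[46,15],[49,0]]
[[3,10],[10,0],[16,16],[19,10],[23,6],[42,16],[46,15],[49,0]]
[[3,10],[10,0],[16,16],[19,10],[23,6],[36,13],[41,6],[42,16],[46,15],[49,0]]
[[3,10],[10,0],[16,16],[19,10],[23,6],[36,13],[41,6],[42,16],[46,15],[49,0]]
[[3,10],[10,0],[16,16],[19,10],[23,6],[36,13],[41,6],[42,16],[46,15],[49,0]]
[[3,10],[10,4],[14,0],[16,16],[19,10],[23,6],[36,13],[41,6],[42,16],[46,15],[49,0]]
[[3,10],[10,4],[14,0],[16,16],[19,10],[23,6],[36,13],[41,6],[42,16],[46,20],[50,0]]
[[3,10],[10,4],[14,0],[16,16],[19,10],[23,6],[36,13],[41,6],[42,16],[46,20],[50,0]]
[[3,10],[10,4],[14,0],[16,16],[19,10],[23,6],[36,13],[41,6],[42,16],[46,20],[50,0]]
[[3,10],[10,4],[14,0],[16,16],[19,10],[23,6],[36,13],[41,6],[42,16],[46,20],[50,0]]
[[3,10],[10,4],[14,0],[16,16],[19,10],[23,6],[25,10],[29,6],[36,13],[41,6],[42,16],[46,20],[50,0]]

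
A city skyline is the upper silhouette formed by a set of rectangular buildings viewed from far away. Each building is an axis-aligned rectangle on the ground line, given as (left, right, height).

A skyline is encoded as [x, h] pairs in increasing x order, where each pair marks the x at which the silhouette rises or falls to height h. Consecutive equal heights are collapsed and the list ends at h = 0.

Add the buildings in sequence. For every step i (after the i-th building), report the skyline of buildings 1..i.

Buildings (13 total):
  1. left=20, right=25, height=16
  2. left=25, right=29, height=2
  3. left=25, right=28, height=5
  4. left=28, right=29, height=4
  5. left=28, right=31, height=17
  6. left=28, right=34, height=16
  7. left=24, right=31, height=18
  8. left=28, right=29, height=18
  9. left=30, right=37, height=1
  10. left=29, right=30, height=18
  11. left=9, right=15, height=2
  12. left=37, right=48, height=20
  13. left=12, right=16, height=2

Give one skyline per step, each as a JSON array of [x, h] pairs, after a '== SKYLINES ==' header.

== SKYLINES ==
[[20,16],[25,0]]
[[20,16],[25,2],[29,0]]
[[20,16],[25,5],[28,2],[29,0]]
[[20,16],[25,5],[28,4],[29,0]]
[[20,16],[25,5],[28,17],[31,0]]
[[20,16],[25,5],[28,17],[31,16],[34,0]]
[[20,16],[24,18],[31,16],[34,0]]
[[20,16],[24,18],[31,16],[34,0]]
[[20,16],[24,18],[31,16],[34,1],[37,0]]
[[20,16],[24,18],[31,16],[34,1],[37,0]]
[[9,2],[15,0],[20,16],[24,18],[31,16],[34,1],[37,0]]
[[9,2],[15,0],[20,16],[24,18],[31,16],[34,1],[37,20],[48,0]]
[[9,2],[16,0],[20,16],[24,18],[31,16],[34,1],[37,20],[48,0]]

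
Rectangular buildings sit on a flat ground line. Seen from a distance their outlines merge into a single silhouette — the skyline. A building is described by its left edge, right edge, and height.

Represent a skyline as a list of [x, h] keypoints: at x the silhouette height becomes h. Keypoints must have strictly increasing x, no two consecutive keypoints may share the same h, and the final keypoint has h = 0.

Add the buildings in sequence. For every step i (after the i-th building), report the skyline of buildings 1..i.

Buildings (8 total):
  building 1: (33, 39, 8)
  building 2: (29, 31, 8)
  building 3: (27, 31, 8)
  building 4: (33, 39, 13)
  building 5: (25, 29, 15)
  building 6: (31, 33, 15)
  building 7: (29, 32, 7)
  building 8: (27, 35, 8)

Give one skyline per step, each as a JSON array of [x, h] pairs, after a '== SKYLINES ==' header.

== SKYLINES ==
[[33,8],[39,0]]
[[29,8],[31,0],[33,8],[39,0]]
[[27,8],[31,0],[33,8],[39,0]]
[[27,8],[31,0],[33,13],[39,0]]
[[25,15],[29,8],[31,0],[33,13],[39,0]]
[[25,15],[29,8],[31,15],[33,13],[39,0]]
[[25,15],[29,8],[31,15],[33,13],[39,0]]
[[25,15],[29,8],[31,15],[33,13],[39,0]]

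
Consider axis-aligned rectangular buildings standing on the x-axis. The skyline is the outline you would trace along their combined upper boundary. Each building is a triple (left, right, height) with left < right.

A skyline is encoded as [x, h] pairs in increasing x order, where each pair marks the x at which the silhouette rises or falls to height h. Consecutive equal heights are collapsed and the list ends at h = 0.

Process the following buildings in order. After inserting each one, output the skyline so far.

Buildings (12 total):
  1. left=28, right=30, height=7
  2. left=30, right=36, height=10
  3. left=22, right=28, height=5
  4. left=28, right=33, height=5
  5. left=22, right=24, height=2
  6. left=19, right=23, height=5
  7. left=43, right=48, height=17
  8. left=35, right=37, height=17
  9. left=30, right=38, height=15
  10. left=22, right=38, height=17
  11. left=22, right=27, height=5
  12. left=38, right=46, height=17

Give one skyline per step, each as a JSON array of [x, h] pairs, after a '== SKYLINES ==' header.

== SKYLINES ==
[[28,7],[30,0]]
[[28,7],[30,10],[36,0]]
[[22,5],[28,7],[30,10],[36,0]]
[[22,5],[28,7],[30,10],[36,0]]
[[22,5],[28,7],[30,10],[36,0]]
[[19,5],[28,7],[30,10],[36,0]]
[[19,5],[28,7],[30,10],[36,0],[43,17],[48,0]]
[[19,5],[28,7],[30,10],[35,17],[37,0],[43,17],[48,0]]
[[19,5],[28,7],[30,15],[35,17],[37,15],[38,0],[43,17],[48,0]]
[[19,5],[22,17],[38,0],[43,17],[48,0]]
[[19,5],[22,17],[38,0],[43,17],[48,0]]
[[19,5],[22,17],[48,0]]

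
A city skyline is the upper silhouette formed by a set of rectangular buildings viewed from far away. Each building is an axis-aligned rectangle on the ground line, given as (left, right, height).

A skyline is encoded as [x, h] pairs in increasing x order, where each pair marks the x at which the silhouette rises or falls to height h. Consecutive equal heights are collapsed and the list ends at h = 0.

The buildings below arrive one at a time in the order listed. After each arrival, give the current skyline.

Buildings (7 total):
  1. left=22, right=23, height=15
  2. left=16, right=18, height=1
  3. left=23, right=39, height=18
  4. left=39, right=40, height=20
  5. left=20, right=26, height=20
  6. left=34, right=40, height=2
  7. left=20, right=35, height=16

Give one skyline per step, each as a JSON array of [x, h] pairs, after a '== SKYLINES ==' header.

== SKYLINES ==
[[22,15],[23,0]]
[[16,1],[18,0],[22,15],[23,0]]
[[16,1],[18,0],[22,15],[23,18],[39,0]]
[[16,1],[18,0],[22,15],[23,18],[39,20],[40,0]]
[[16,1],[18,0],[20,20],[26,18],[39,20],[40,0]]
[[16,1],[18,0],[20,20],[26,18],[39,20],[40,0]]
[[16,1],[18,0],[20,20],[26,18],[39,20],[40,0]]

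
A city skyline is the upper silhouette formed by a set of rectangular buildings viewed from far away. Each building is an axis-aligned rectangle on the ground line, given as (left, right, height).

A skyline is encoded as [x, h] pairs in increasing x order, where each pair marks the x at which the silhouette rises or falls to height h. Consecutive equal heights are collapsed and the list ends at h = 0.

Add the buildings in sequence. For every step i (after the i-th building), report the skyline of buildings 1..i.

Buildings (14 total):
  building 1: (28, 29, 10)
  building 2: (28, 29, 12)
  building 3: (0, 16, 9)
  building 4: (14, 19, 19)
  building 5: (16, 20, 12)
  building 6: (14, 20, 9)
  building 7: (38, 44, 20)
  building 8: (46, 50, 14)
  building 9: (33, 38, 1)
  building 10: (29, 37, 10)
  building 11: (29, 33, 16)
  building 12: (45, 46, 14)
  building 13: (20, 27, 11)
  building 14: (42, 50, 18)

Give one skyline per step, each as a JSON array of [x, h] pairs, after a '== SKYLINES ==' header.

== SKYLINES ==
[[28,10],[29,0]]
[[28,12],[29,0]]
[[0,9],[16,0],[28,12],[29,0]]
[[0,9],[14,19],[19,0],[28,12],[29,0]]
[[0,9],[14,19],[19,12],[20,0],[28,12],[29,0]]
[[0,9],[14,19],[19,12],[20,0],[28,12],[29,0]]
[[0,9],[14,19],[19,12],[20,0],[28,12],[29,0],[38,20],[44,0]]
[[0,9],[14,19],[19,12],[20,0],[28,12],[29,0],[38,20],[44,0],[46,14],[50,0]]
[[0,9],[14,19],[19,12],[20,0],[28,12],[29,0],[33,1],[38,20],[44,0],[46,14],[50,0]]
[[0,9],[14,19],[19,12],[20,0],[28,12],[29,10],[37,1],[38,20],[44,0],[46,14],[50,0]]
[[0,9],[14,19],[19,12],[20,0],[28,12],[29,16],[33,10],[37,1],[38,20],[44,0],[46,14],[50,0]]
[[0,9],[14,19],[19,12],[20,0],[28,12],[29,16],[33,10],[37,1],[38,20],[44,0],[45,14],[50,0]]
[[0,9],[14,19],[19,12],[20,11],[27,0],[28,12],[29,16],[33,10],[37,1],[38,20],[44,0],[45,14],[50,0]]
[[0,9],[14,19],[19,12],[20,11],[27,0],[28,12],[29,16],[33,10],[37,1],[38,20],[44,18],[50,0]]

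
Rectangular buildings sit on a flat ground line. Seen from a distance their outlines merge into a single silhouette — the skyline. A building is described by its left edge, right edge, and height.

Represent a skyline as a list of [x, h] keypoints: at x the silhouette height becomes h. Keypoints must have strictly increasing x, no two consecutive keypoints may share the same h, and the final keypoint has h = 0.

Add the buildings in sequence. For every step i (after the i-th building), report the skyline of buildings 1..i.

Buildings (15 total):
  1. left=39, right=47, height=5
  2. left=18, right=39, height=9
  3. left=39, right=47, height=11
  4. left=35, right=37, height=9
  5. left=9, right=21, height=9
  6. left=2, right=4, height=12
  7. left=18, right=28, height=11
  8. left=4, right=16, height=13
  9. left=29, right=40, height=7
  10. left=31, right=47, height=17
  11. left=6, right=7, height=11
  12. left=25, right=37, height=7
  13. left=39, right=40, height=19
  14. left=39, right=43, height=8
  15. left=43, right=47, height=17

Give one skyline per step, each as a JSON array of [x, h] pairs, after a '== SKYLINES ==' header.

== SKYLINES ==
[[39,5],[47,0]]
[[18,9],[39,5],[47,0]]
[[18,9],[39,11],[47,0]]
[[18,9],[39,11],[47,0]]
[[9,9],[39,11],[47,0]]
[[2,12],[4,0],[9,9],[39,11],[47,0]]
[[2,12],[4,0],[9,9],[18,11],[28,9],[39,11],[47,0]]
[[2,12],[4,13],[16,9],[18,11],[28,9],[39,11],[47,0]]
[[2,12],[4,13],[16,9],[18,11],[28,9],[39,11],[47,0]]
[[2,12],[4,13],[16,9],[18,11],[28,9],[31,17],[47,0]]
[[2,12],[4,13],[16,9],[18,11],[28,9],[31,17],[47,0]]
[[2,12],[4,13],[16,9],[18,11],[28,9],[31,17],[47,0]]
[[2,12],[4,13],[16,9],[18,11],[28,9],[31,17],[39,19],[40,17],[47,0]]
[[2,12],[4,13],[16,9],[18,11],[28,9],[31,17],[39,19],[40,17],[47,0]]
[[2,12],[4,13],[16,9],[18,11],[28,9],[31,17],[39,19],[40,17],[47,0]]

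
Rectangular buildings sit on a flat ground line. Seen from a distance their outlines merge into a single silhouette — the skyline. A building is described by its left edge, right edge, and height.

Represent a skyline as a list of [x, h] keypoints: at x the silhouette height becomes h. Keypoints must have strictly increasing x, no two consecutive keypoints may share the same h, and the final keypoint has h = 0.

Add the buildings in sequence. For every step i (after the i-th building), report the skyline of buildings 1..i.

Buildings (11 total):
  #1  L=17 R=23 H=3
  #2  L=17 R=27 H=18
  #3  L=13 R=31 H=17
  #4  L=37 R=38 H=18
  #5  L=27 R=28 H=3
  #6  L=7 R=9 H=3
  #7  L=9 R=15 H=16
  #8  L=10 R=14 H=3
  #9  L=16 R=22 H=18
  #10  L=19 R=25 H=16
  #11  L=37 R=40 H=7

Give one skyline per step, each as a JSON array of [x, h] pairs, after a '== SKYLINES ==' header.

== SKYLINES ==
[[17,3],[23,0]]
[[17,18],[27,0]]
[[13,17],[17,18],[27,17],[31,0]]
[[13,17],[17,18],[27,17],[31,0],[37,18],[38,0]]
[[13,17],[17,18],[27,17],[31,0],[37,18],[38,0]]
[[7,3],[9,0],[13,17],[17,18],[27,17],[31,0],[37,18],[38,0]]
[[7,3],[9,16],[13,17],[17,18],[27,17],[31,0],[37,18],[38,0]]
[[7,3],[9,16],[13,17],[17,18],[27,17],[31,0],[37,18],[38,0]]
[[7,3],[9,16],[13,17],[16,18],[27,17],[31,0],[37,18],[38,0]]
[[7,3],[9,16],[13,17],[16,18],[27,17],[31,0],[37,18],[38,0]]
[[7,3],[9,16],[13,17],[16,18],[27,17],[31,0],[37,18],[38,7],[40,0]]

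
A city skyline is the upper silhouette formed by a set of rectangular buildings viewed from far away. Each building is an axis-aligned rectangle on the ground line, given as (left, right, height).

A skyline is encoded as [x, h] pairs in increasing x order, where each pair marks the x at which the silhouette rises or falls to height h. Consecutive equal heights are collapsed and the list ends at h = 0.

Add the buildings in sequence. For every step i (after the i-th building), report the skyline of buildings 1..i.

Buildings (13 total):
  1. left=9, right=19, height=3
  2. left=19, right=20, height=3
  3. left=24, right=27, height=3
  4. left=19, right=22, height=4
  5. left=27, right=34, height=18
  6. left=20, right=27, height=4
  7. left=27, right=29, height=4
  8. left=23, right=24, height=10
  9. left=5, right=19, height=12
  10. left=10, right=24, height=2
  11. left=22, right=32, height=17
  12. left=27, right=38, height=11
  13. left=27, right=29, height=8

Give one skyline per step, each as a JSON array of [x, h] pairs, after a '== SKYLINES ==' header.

== SKYLINES ==
[[9,3],[19,0]]
[[9,3],[20,0]]
[[9,3],[20,0],[24,3],[27,0]]
[[9,3],[19,4],[22,0],[24,3],[27,0]]
[[9,3],[19,4],[22,0],[24,3],[27,18],[34,0]]
[[9,3],[19,4],[27,18],[34,0]]
[[9,3],[19,4],[27,18],[34,0]]
[[9,3],[19,4],[23,10],[24,4],[27,18],[34,0]]
[[5,12],[19,4],[23,10],[24,4],[27,18],[34,0]]
[[5,12],[19,4],[23,10],[24,4],[27,18],[34,0]]
[[5,12],[19,4],[22,17],[27,18],[34,0]]
[[5,12],[19,4],[22,17],[27,18],[34,11],[38,0]]
[[5,12],[19,4],[22,17],[27,18],[34,11],[38,0]]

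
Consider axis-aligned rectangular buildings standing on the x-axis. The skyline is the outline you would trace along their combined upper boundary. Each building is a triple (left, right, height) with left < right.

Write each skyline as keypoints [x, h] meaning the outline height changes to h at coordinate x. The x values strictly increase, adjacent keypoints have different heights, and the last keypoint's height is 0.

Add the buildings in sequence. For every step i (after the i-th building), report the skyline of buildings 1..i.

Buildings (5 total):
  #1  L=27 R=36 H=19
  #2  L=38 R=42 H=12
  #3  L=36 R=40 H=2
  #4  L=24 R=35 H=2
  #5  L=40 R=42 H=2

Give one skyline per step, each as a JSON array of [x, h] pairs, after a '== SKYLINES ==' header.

== SKYLINES ==
[[27,19],[36,0]]
[[27,19],[36,0],[38,12],[42,0]]
[[27,19],[36,2],[38,12],[42,0]]
[[24,2],[27,19],[36,2],[38,12],[42,0]]
[[24,2],[27,19],[36,2],[38,12],[42,0]]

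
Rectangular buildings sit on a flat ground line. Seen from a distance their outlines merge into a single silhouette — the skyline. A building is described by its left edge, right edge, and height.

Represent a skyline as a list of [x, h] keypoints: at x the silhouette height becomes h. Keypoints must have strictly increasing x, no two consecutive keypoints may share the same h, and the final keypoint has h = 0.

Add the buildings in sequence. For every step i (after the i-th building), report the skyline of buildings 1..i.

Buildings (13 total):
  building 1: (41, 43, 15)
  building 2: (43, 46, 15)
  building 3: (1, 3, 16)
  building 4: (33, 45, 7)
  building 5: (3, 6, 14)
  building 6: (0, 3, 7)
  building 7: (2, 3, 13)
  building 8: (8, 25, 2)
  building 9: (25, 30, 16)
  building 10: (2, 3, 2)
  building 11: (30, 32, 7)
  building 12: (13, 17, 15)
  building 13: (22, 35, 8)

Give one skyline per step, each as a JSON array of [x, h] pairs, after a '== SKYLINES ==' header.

== SKYLINES ==
[[41,15],[43,0]]
[[41,15],[46,0]]
[[1,16],[3,0],[41,15],[46,0]]
[[1,16],[3,0],[33,7],[41,15],[46,0]]
[[1,16],[3,14],[6,0],[33,7],[41,15],[46,0]]
[[0,7],[1,16],[3,14],[6,0],[33,7],[41,15],[46,0]]
[[0,7],[1,16],[3,14],[6,0],[33,7],[41,15],[46,0]]
[[0,7],[1,16],[3,14],[6,0],[8,2],[25,0],[33,7],[41,15],[46,0]]
[[0,7],[1,16],[3,14],[6,0],[8,2],[25,16],[30,0],[33,7],[41,15],[46,0]]
[[0,7],[1,16],[3,14],[6,0],[8,2],[25,16],[30,0],[33,7],[41,15],[46,0]]
[[0,7],[1,16],[3,14],[6,0],[8,2],[25,16],[30,7],[32,0],[33,7],[41,15],[46,0]]
[[0,7],[1,16],[3,14],[6,0],[8,2],[13,15],[17,2],[25,16],[30,7],[32,0],[33,7],[41,15],[46,0]]
[[0,7],[1,16],[3,14],[6,0],[8,2],[13,15],[17,2],[22,8],[25,16],[30,8],[35,7],[41,15],[46,0]]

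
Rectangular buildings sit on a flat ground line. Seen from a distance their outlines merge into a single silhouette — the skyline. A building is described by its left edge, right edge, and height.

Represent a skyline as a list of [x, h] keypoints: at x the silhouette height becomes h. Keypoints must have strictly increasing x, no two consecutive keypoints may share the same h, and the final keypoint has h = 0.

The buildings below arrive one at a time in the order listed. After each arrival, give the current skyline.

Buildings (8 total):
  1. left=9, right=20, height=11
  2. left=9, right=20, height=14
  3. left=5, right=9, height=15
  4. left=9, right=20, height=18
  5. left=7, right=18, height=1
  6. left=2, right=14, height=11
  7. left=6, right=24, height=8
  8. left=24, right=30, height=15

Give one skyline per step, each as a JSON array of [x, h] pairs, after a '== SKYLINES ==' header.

== SKYLINES ==
[[9,11],[20,0]]
[[9,14],[20,0]]
[[5,15],[9,14],[20,0]]
[[5,15],[9,18],[20,0]]
[[5,15],[9,18],[20,0]]
[[2,11],[5,15],[9,18],[20,0]]
[[2,11],[5,15],[9,18],[20,8],[24,0]]
[[2,11],[5,15],[9,18],[20,8],[24,15],[30,0]]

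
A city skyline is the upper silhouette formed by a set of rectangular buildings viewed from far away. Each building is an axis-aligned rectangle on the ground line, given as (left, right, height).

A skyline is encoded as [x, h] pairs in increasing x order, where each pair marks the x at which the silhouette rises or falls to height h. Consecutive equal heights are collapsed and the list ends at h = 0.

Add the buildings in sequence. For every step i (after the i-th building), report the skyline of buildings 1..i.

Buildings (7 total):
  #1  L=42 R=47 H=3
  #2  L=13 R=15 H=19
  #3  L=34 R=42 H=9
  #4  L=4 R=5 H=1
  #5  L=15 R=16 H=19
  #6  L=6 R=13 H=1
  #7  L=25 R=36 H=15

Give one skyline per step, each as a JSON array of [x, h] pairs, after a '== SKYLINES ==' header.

== SKYLINES ==
[[42,3],[47,0]]
[[13,19],[15,0],[42,3],[47,0]]
[[13,19],[15,0],[34,9],[42,3],[47,0]]
[[4,1],[5,0],[13,19],[15,0],[34,9],[42,3],[47,0]]
[[4,1],[5,0],[13,19],[16,0],[34,9],[42,3],[47,0]]
[[4,1],[5,0],[6,1],[13,19],[16,0],[34,9],[42,3],[47,0]]
[[4,1],[5,0],[6,1],[13,19],[16,0],[25,15],[36,9],[42,3],[47,0]]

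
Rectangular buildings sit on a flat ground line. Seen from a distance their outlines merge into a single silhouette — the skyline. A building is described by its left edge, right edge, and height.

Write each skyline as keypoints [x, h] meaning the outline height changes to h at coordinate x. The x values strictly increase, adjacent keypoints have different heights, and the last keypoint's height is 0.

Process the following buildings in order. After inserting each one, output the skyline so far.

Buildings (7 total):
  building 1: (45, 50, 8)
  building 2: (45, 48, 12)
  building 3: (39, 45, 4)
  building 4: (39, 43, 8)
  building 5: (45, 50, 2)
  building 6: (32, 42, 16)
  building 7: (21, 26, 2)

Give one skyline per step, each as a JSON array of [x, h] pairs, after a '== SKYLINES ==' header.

== SKYLINES ==
[[45,8],[50,0]]
[[45,12],[48,8],[50,0]]
[[39,4],[45,12],[48,8],[50,0]]
[[39,8],[43,4],[45,12],[48,8],[50,0]]
[[39,8],[43,4],[45,12],[48,8],[50,0]]
[[32,16],[42,8],[43,4],[45,12],[48,8],[50,0]]
[[21,2],[26,0],[32,16],[42,8],[43,4],[45,12],[48,8],[50,0]]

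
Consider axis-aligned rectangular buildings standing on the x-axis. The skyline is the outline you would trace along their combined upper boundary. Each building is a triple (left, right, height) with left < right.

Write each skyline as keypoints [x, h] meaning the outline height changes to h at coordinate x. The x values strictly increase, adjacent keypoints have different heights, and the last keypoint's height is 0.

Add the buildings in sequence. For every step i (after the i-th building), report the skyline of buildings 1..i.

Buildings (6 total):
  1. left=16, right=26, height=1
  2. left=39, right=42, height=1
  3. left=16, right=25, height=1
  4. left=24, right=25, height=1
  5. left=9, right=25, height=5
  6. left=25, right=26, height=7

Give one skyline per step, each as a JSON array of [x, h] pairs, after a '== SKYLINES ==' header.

== SKYLINES ==
[[16,1],[26,0]]
[[16,1],[26,0],[39,1],[42,0]]
[[16,1],[26,0],[39,1],[42,0]]
[[16,1],[26,0],[39,1],[42,0]]
[[9,5],[25,1],[26,0],[39,1],[42,0]]
[[9,5],[25,7],[26,0],[39,1],[42,0]]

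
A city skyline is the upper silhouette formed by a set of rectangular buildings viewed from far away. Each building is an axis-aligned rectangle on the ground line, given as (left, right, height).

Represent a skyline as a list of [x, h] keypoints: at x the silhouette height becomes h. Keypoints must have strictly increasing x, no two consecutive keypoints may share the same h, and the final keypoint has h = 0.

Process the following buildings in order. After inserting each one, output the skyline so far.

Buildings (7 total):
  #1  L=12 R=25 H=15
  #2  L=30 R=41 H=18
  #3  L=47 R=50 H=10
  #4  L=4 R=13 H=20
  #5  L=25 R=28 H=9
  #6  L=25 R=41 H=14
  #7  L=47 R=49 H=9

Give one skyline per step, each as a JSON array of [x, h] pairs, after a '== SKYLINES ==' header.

== SKYLINES ==
[[12,15],[25,0]]
[[12,15],[25,0],[30,18],[41,0]]
[[12,15],[25,0],[30,18],[41,0],[47,10],[50,0]]
[[4,20],[13,15],[25,0],[30,18],[41,0],[47,10],[50,0]]
[[4,20],[13,15],[25,9],[28,0],[30,18],[41,0],[47,10],[50,0]]
[[4,20],[13,15],[25,14],[30,18],[41,0],[47,10],[50,0]]
[[4,20],[13,15],[25,14],[30,18],[41,0],[47,10],[50,0]]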